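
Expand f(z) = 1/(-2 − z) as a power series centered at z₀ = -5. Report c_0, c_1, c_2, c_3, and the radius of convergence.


Let w = z − z₀, so z = z₀ + w.
Then -2 − z = -2 − (z₀ + w) = (-2 − z₀) − w = 3 − w.
f(z) = 1/(3 − w) = (1/(3)) · 1/(1 − w/(3)) = Σ_{n≥0} w^n / (3)^(n+1).
So c_n = 1/(3)^(n+1):
  c_0 = 1/(3)^1 = 1/3.
  c_1 = 1/(3)^2 = 1/9.
  c_2 = 1/(3)^3 = 1/27.
  c_3 = 1/(3)^4 = 1/81.
The series is valid for |w/d| < 1, i.e. |z − z₀| < |d|.
Radius of convergence: R = |-2 − z₀| = |3| = 3 (distance from z₀ to the singularity z = -2).

c_0 = 1/3, c_1 = 1/9, c_2 = 1/27, c_3 = 1/81; R = 3.


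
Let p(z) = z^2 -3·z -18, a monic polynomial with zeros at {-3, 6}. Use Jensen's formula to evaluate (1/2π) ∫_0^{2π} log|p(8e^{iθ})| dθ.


Zeros: -3, 6; r = 8.
Inside |z| < r: -3, 6. Outside (|z| ≥ r): ∅.
p(0) = -18, so log|p(0)| = log(18) = 2.8904.
Apply Jensen: I(r) = log|p(0)| + Σ_k log(r/|z_k|), summed over zeros inside |z| < r.
  log(r/|z_k|) for z_k = -3: log(8/3) = 0.9808
  log(r/|z_k|) for z_k = 6: log(8/6) = 0.2877
Sum over inside zeros: 1.2685.
I(r) = log|p(0)| + (inside sum) = 2.8904 + 1.2685 = 4.1589.
Closed form (all zeros inside, monic): I(r) = n·log(r) = 2·log(8) = 4.1589. ✓

I(r) ≈ 4.1589.


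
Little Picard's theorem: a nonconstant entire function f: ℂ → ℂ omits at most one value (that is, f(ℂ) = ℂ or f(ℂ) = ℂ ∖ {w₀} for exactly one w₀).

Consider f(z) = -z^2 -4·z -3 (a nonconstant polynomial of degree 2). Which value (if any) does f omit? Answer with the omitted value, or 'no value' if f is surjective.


Little Picard bounds the complement of f(ℂ) to at most one point.
For every w ∈ ℂ, the equation p(z) − w = 0 is a nonconstant polynomial in z and hence has at least one root by the fundamental theorem of algebra. So p is surjective onto ℂ, omitting no value.

Omitted value: no value.


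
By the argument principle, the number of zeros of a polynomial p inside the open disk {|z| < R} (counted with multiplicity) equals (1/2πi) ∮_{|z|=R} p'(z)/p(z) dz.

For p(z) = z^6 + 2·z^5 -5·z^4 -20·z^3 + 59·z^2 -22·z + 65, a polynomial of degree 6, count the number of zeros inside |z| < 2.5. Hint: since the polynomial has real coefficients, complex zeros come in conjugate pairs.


The zeros of p are: (-3 + 2i), (-3 - 2i), (0 + 1i), (0 - 1i), (2 + 1i), (2 - 1i).
Their magnitudes are: 3.606, 3.606, 1, 1, 2.236, 2.236.
Zeros with |z| < R = 2.5: (0 + 1i), (0 - 1i), (2 + 1i), (2 - 1i).
Count = 4.
By the argument principle, (1/2πi) ∮_{|z|=R} p'(z)/p(z) dz equals exactly this count.

Number of zeros inside |z| < 2.5: 4.


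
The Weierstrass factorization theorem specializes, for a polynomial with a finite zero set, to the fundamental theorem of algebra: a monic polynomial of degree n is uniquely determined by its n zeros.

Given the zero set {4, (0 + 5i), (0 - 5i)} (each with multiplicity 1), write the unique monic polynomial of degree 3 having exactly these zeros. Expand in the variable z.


The polynomial is p(z) = ∏_{α ∈ S} (z − α), where S = {4, (0 + 5i), (0 - 5i)}.
Expanding the product yields: p(z) = z^3 -4·z^2 + 25·z -100.
Note conjugate pairs combine to real quadratics: (z − (0+5i))(z − (0−5i)) = z² + 25.
The resulting polynomial has degree 3 and real coefficients as required.

p(z) = z^3 -4·z^2 + 25·z -100.


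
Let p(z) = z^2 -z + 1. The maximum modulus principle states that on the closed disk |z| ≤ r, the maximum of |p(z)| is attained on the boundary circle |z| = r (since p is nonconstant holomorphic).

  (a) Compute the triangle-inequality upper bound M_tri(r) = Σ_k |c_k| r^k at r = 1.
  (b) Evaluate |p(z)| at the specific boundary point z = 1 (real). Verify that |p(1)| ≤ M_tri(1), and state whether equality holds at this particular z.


Coefficients: c_0 = 1, c_1 = -1, c_2 = 1. Radius r = 1.
Part (a). Triangle bound: M_tri(r) = Σ_k |c_k| r^k
  = |1|·1^0 + |-1|·1^1 + |1|·1^2
  = 1 + 1 + 1 = 3.
This bounds M(r) := max_{|z|=r} |p(z)| from above; equality holds iff all terms c_k z^k can be made to align in phase at a single z on |z|=r.
Part (b). At z = 1 (real, on the circle |z| = r):
  p(1) = (1)·1^0 + (-1)·1^1 + (1)·1^2 = 1.
  |p(1)| = 1.
Check: |p(1)| = 1 ≤ 3 = M_tri(1). ✓ Equality does not hold at z = 1 (the coefficients have mixed signs, so the terms do not all align in phase there).

M_tri(1) = 3; |p(1)| = 1; equality at z=1: no.


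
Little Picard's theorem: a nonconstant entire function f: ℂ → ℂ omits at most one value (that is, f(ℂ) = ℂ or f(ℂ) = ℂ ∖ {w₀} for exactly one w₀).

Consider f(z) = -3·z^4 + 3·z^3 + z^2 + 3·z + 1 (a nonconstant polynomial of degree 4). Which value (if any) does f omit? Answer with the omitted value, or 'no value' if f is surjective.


Little Picard bounds the complement of f(ℂ) to at most one point.
For every w ∈ ℂ, the equation p(z) − w = 0 is a nonconstant polynomial in z and hence has at least one root by the fundamental theorem of algebra. So p is surjective onto ℂ, omitting no value.

Omitted value: no value.


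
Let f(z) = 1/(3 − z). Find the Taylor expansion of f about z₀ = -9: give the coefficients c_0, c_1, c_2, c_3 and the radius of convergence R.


Let w = z − z₀, so z = z₀ + w.
Then 3 − z = 3 − (z₀ + w) = (3 − z₀) − w = 12 − w.
f(z) = 1/(12 − w) = (1/(12)) · 1/(1 − w/(12)) = Σ_{n≥0} w^n / (12)^(n+1).
So c_n = 1/(12)^(n+1):
  c_0 = 1/(12)^1 = 1/12.
  c_1 = 1/(12)^2 = 1/144.
  c_2 = 1/(12)^3 = 1/1728.
  c_3 = 1/(12)^4 = 1/20736.
The series is valid for |w/d| < 1, i.e. |z − z₀| < |d|.
Radius of convergence: R = |3 − z₀| = |12| = 12 (distance from z₀ to the singularity z = 3).

c_0 = 1/12, c_1 = 1/144, c_2 = 1/1728, c_3 = 1/20736; R = 12.


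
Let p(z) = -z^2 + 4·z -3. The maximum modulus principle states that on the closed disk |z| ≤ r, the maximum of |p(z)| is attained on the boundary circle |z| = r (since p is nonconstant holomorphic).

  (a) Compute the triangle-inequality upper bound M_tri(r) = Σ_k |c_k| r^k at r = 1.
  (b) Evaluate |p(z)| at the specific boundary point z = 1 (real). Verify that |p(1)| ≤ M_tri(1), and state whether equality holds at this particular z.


Coefficients: c_0 = -3, c_1 = 4, c_2 = -1. Radius r = 1.
Part (a). Triangle bound: M_tri(r) = Σ_k |c_k| r^k
  = |-3|·1^0 + |4|·1^1 + |-1|·1^2
  = 3 + 4 + 1 = 8.
This bounds M(r) := max_{|z|=r} |p(z)| from above; equality holds iff all terms c_k z^k can be made to align in phase at a single z on |z|=r.
Part (b). At z = 1 (real, on the circle |z| = r):
  p(1) = (-3)·1^0 + (4)·1^1 + (-1)·1^2 = 0.
  |p(1)| = 0.
Check: |p(1)| = 0 ≤ 8 = M_tri(1). ✓ Equality does not hold at z = 1 (the coefficients have mixed signs, so the terms do not all align in phase there).

M_tri(1) = 8; |p(1)| = 0; equality at z=1: no.


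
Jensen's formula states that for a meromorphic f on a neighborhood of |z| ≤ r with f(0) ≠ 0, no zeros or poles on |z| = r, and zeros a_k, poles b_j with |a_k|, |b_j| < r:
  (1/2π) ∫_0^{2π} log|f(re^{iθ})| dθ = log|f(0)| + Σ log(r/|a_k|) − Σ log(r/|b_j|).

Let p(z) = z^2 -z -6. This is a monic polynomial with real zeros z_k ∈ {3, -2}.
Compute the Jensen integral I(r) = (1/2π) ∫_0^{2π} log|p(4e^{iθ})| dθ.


Zeros: -2, 3; r = 4.
Inside |z| < r: -2, 3. Outside (|z| ≥ r): ∅.
p(0) = -6, so log|p(0)| = log(6) = 1.7918.
Apply Jensen: I(r) = log|p(0)| + Σ_k log(r/|z_k|), summed over zeros inside |z| < r.
  log(r/|z_k|) for z_k = 3: log(4/3) = 0.2877
  log(r/|z_k|) for z_k = -2: log(4/2) = 0.6931
Sum over inside zeros: 0.9808.
I(r) = log|p(0)| + (inside sum) = 1.7918 + 0.9808 = 2.7726.
Closed form (all zeros inside, monic): I(r) = n·log(r) = 2·log(4) = 2.7726. ✓

I(r) ≈ 2.7726.


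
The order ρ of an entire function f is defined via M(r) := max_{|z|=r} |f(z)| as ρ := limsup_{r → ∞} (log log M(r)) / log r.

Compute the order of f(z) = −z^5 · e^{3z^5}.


M(r) = max_{|z|=r} |-1|·|z|^5·|e^{3z^5}| = 1·r^5 · e^{3r^5} (the factors attain their maxima compatibly on |z|=r). Then log M(r) = log 1 + 5·log r + 3r^5, dominated by the last term, so log log M(r) ~ 5·log r. The polynomial factor -1z^5 contributes only a log r term and does not affect the order. ρ = 5.
Therefore ρ = 5.

Order ρ = 5.


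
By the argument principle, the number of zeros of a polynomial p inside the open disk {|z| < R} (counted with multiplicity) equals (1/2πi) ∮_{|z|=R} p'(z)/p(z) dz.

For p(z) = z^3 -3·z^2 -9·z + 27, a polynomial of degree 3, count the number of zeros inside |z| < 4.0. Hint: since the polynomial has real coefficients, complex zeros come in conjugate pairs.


The zeros of p are: -3, 3, 3.
Their magnitudes are: 3, 3, 3.
Zeros with |z| < R = 4.0: -3, 3, 3.
Count = 3.
By the argument principle, (1/2πi) ∮_{|z|=R} p'(z)/p(z) dz equals exactly this count.

Number of zeros inside |z| < 4.0: 3.


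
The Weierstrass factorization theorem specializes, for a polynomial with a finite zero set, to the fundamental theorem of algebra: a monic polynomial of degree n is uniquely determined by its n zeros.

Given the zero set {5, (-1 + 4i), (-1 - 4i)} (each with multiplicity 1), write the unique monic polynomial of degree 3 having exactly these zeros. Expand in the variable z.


The polynomial is p(z) = ∏_{α ∈ S} (z − α), where S = {5, (-1 + 4i), (-1 - 4i)}.
Expanding the product yields: p(z) = z^3 -3·z^2 + 7·z -85.
Note conjugate pairs combine to real quadratics: (z − (-1+4i))(z − (-1−4i)) = z² + 2z + 17.
The resulting polynomial has degree 3 and real coefficients as required.

p(z) = z^3 -3·z^2 + 7·z -85.


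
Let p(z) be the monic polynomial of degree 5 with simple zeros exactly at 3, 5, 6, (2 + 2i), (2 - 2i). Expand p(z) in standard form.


The polynomial is p(z) = ∏_{α ∈ S} (z − α), where S = {3, 5, 6, (2 + 2i), (2 - 2i)}.
Expanding the product yields: p(z) = z^5 -18·z^4 + 127·z^3 -454·z^2 + 864·z -720.
Note conjugate pairs combine to real quadratics: (z − (2+2i))(z − (2−2i)) = z² − 4z + 8.
The resulting polynomial has degree 5 and real coefficients as required.

p(z) = z^5 -18·z^4 + 127·z^3 -454·z^2 + 864·z -720.


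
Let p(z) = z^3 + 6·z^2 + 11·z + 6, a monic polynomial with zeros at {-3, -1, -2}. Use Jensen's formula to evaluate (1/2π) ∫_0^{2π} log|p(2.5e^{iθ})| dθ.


Zeros: -3, -2, -1; r = 2.5.
Inside |z| < r: -2, -1. Outside (|z| ≥ r): -3.
p(0) = 6, so log|p(0)| = log(6) = 1.7918.
Apply Jensen: I(r) = log|p(0)| + Σ_k log(r/|z_k|), summed over zeros inside |z| < r.
  log(r/|z_k|) for z_k = -1: log(2.5/1) = 0.9163
  log(r/|z_k|) for z_k = -2: log(2.5/2) = 0.2231
  Outside zeros (-3) contribute nothing to the Jensen sum.
Sum over inside zeros: 1.1394.
I(r) = log|p(0)| + (inside sum) = 1.7918 + 1.1394 = 2.9312.
Note: since some zeros are outside |z| ≤ r, the simplified n·log(r) form does NOT apply — only the inside zeros contribute.

I(r) ≈ 2.9312.


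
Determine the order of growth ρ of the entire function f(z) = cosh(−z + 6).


cosh(w) is a linear combination of e^{iw} and e^{−iw} (or e^w, e^{−w} in the hyperbolic case), so |cosh(w)| ≤ e^{|w|}. With w = −z + 6, |w| ≤ 1|z| + 6 = 1r + 6 on |z| = r, giving M(r) ≤ e^{1r + 6}, so ρ ≤ 1. On a suitable ray (z = it for sin/cos; z = t for sinh/cosh, t real → ∞), |cosh(−z + 6)| grows like e^{1|t|}/2, so ρ ≥ 1. Hence ρ = 1.
Therefore ρ = 1.

Order ρ = 1.


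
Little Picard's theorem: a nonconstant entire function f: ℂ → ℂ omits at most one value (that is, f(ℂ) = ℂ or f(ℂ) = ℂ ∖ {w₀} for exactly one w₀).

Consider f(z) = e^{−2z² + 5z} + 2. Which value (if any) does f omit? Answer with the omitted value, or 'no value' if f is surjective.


Little Picard bounds the complement of f(ℂ) to at most one point.
The exponent g(z) = −2z² + 5z is a nonconstant polynomial, hence surjective onto ℂ. So e^{g(z)} takes every value in {e^w : w ∈ ℂ} = ℂ ∖ {0}. Adding 2 shifts the range to ℂ ∖ {2}. f omits exactly 2.

Omitted value: 2.


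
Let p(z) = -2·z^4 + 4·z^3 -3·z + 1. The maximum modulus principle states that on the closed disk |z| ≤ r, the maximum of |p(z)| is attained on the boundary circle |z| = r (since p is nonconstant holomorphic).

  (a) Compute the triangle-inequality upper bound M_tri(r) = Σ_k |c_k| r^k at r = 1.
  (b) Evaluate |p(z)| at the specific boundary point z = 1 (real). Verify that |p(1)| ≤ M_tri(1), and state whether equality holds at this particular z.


Coefficients: c_0 = 1, c_1 = -3, c_2 = 0, c_3 = 4, c_4 = -2. Radius r = 1.
Part (a). Triangle bound: M_tri(r) = Σ_k |c_k| r^k
  = |1|·1^0 + |-3|·1^1 + |0|·1^2 + |4|·1^3 + |-2|·1^4
  = 1 + 3 + 0 + 4 + 2 = 10.
This bounds M(r) := max_{|z|=r} |p(z)| from above; equality holds iff all terms c_k z^k can be made to align in phase at a single z on |z|=r.
Part (b). At z = 1 (real, on the circle |z| = r):
  p(1) = (1)·1^0 + (-3)·1^1 + (0)·1^2 + (4)·1^3 + (-2)·1^4 = 0.
  |p(1)| = 0.
Check: |p(1)| = 0 ≤ 10 = M_tri(1). ✓ Equality does not hold at z = 1 (the coefficients have mixed signs, so the terms do not all align in phase there).

M_tri(1) = 10; |p(1)| = 0; equality at z=1: no.


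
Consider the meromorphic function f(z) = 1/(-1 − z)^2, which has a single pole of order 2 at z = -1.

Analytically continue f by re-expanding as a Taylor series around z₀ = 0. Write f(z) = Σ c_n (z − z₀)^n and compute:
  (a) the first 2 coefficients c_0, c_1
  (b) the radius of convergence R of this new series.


Let w = z − z₀, so z = z₀ + w.
Then -1 − z = -1 − (z₀ + w) = (-1 − z₀) − w = -1 − w.
f(z) = 1/(-1 − w)^2 = (1/(-1)^2) · (1 − w/(-1))^{−2}.
By the binomial series (1−u)^{−2} = Σ_{n≥0} C(n+1, 1) u^n for |u|<1, with u = w/(-1):
  c_n = C(n+1, 1) / (-1)^(n+2).
  c_0 = 1/(-1)^2 = 1.
  c_1 = 2/(-1)^3 = -2.
The series is valid for |w/d| < 1, i.e. |z − z₀| < |d|.
Radius of convergence: R = |-1 − z₀| = |-1| = 1 (distance from z₀ to the singularity z = -1).

c_0 = 1, c_1 = -2; R = 1.


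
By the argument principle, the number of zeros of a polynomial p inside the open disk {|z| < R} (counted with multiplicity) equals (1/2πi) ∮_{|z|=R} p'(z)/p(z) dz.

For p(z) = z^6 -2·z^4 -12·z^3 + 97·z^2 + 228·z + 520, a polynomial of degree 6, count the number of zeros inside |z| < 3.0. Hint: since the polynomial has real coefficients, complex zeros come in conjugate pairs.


The zeros of p are: (-1 + 2i), (-1 - 2i), (3 + 2i), (3 - 2i), (-2 + 2i), (-2 - 2i).
Their magnitudes are: 2.236, 2.236, 3.606, 3.606, 2.828, 2.828.
Zeros with |z| < R = 3.0: (-1 + 2i), (-1 - 2i), (-2 + 2i), (-2 - 2i).
Count = 4.
By the argument principle, (1/2πi) ∮_{|z|=R} p'(z)/p(z) dz equals exactly this count.

Number of zeros inside |z| < 3.0: 4.


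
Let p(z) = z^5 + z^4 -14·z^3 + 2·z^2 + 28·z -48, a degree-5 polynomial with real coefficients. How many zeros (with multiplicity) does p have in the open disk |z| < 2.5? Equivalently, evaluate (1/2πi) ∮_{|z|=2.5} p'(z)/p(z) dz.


The zeros of p are: 3, -4, -2, (1 + 1i), (1 - 1i).
Their magnitudes are: 3, 4, 2, 1.414, 1.414.
Zeros with |z| < R = 2.5: -2, (1 + 1i), (1 - 1i).
Count = 3.
By the argument principle, (1/2πi) ∮_{|z|=R} p'(z)/p(z) dz equals exactly this count.

Number of zeros inside |z| < 2.5: 3.


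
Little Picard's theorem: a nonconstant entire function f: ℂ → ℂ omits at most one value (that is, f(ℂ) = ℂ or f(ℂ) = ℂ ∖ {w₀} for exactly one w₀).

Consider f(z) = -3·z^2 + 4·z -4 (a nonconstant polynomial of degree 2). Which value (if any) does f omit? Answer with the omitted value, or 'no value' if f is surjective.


Little Picard bounds the complement of f(ℂ) to at most one point.
For every w ∈ ℂ, the equation p(z) − w = 0 is a nonconstant polynomial in z and hence has at least one root by the fundamental theorem of algebra. So p is surjective onto ℂ, omitting no value.

Omitted value: no value.


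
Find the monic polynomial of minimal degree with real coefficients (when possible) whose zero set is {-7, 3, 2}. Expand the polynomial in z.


The polynomial is p(z) = ∏_{α ∈ S} (z − α), where S = {-7, 3, 2}.
Expanding the product yields: p(z) = z^3 + 2·z^2 -29·z + 42.
The resulting polynomial has degree 3 and real coefficients as required.

p(z) = z^3 + 2·z^2 -29·z + 42.


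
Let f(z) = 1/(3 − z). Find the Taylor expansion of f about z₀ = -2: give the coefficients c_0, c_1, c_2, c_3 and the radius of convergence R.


Let w = z − z₀, so z = z₀ + w.
Then 3 − z = 3 − (z₀ + w) = (3 − z₀) − w = 5 − w.
f(z) = 1/(5 − w) = (1/(5)) · 1/(1 − w/(5)) = Σ_{n≥0} w^n / (5)^(n+1).
So c_n = 1/(5)^(n+1):
  c_0 = 1/(5)^1 = 1/5.
  c_1 = 1/(5)^2 = 1/25.
  c_2 = 1/(5)^3 = 1/125.
  c_3 = 1/(5)^4 = 1/625.
The series is valid for |w/d| < 1, i.e. |z − z₀| < |d|.
Radius of convergence: R = |3 − z₀| = |5| = 5 (distance from z₀ to the singularity z = 3).

c_0 = 1/5, c_1 = 1/25, c_2 = 1/125, c_3 = 1/625; R = 5.


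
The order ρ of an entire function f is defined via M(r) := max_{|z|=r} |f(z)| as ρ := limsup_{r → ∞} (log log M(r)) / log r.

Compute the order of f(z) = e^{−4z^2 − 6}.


|e^{−4z^2 − 6}| = e^{Re(-4·z^2) + -6} ≤ e^{4|z|^2 + -6} = e^{4r^2 + -6} on |z| = r, so ρ ≤ 2. Choosing z on |z|=r so that -4·z^2 is real positive (always possible by picking arg z appropriately) gives |f(z)| = e^{4r^2 + -6}, matching the bound. The additive constant -6 does not affect log log M(r) ~ 2·log r. Hence ρ = 2.
Therefore ρ = 2.

Order ρ = 2.


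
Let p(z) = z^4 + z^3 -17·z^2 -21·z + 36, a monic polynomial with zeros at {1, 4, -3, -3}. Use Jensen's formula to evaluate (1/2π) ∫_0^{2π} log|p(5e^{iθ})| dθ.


Zeros: -3, -3, 1, 4; r = 5.
Inside |z| < r: -3, -3, 1, 4. Outside (|z| ≥ r): ∅.
p(0) = 36, so log|p(0)| = log(36) = 3.5835.
Apply Jensen: I(r) = log|p(0)| + Σ_k log(r/|z_k|), summed over zeros inside |z| < r.
  log(r/|z_k|) for z_k = 1: log(5/1) = 1.6094
  log(r/|z_k|) for z_k = 4: log(5/4) = 0.2231
  log(r/|z_k|) for z_k = -3: log(5/3) = 0.5108
  log(r/|z_k|) for z_k = -3: log(5/3) = 0.5108
Sum over inside zeros: 2.8542.
I(r) = log|p(0)| + (inside sum) = 3.5835 + 2.8542 = 6.4378.
Closed form (all zeros inside, monic): I(r) = n·log(r) = 4·log(5) = 6.4378. ✓

I(r) ≈ 6.4378.


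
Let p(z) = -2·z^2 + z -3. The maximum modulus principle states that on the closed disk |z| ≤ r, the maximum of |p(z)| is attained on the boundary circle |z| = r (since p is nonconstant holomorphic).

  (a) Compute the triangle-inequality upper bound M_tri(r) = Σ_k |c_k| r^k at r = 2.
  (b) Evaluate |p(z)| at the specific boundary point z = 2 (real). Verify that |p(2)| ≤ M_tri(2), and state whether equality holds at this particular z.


Coefficients: c_0 = -3, c_1 = 1, c_2 = -2. Radius r = 2.
Part (a). Triangle bound: M_tri(r) = Σ_k |c_k| r^k
  = |-3|·2^0 + |1|·2^1 + |-2|·2^2
  = 3 + 2 + 8 = 13.
This bounds M(r) := max_{|z|=r} |p(z)| from above; equality holds iff all terms c_k z^k can be made to align in phase at a single z on |z|=r.
Part (b). At z = 2 (real, on the circle |z| = r):
  p(2) = (-3)·2^0 + (1)·2^1 + (-2)·2^2 = -9.
  |p(2)| = 9.
Check: |p(2)| = 9 ≤ 13 = M_tri(2). ✓ Equality does not hold at z = 2 (the coefficients have mixed signs, so the terms do not all align in phase there).

M_tri(2) = 13; |p(2)| = 9; equality at z=2: no.


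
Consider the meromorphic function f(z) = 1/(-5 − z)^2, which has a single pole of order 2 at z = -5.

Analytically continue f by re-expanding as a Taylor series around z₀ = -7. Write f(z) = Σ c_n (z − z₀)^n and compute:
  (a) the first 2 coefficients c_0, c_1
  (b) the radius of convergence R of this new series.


Let w = z − z₀, so z = z₀ + w.
Then -5 − z = -5 − (z₀ + w) = (-5 − z₀) − w = 2 − w.
f(z) = 1/(2 − w)^2 = (1/(2)^2) · (1 − w/(2))^{−2}.
By the binomial series (1−u)^{−2} = Σ_{n≥0} C(n+1, 1) u^n for |u|<1, with u = w/(2):
  c_n = C(n+1, 1) / (2)^(n+2).
  c_0 = 1/(2)^2 = 1/4.
  c_1 = 2/(2)^3 = 1/4.
The series is valid for |w/d| < 1, i.e. |z − z₀| < |d|.
Radius of convergence: R = |-5 − z₀| = |2| = 2 (distance from z₀ to the singularity z = -5).

c_0 = 1/4, c_1 = 1/4; R = 2.


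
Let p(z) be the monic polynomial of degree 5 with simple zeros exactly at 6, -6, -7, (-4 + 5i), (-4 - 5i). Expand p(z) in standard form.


The polynomial is p(z) = ∏_{α ∈ S} (z − α), where S = {6, -6, -7, (-4 + 5i), (-4 - 5i)}.
Expanding the product yields: p(z) = z^5 + 15·z^4 + 61·z^3 -253·z^2 -3492·z -10332.
Note conjugate pairs combine to real quadratics: (z − (-4+5i))(z − (-4−5i)) = z² + 8z + 41.
The resulting polynomial has degree 5 and real coefficients as required.

p(z) = z^5 + 15·z^4 + 61·z^3 -253·z^2 -3492·z -10332.


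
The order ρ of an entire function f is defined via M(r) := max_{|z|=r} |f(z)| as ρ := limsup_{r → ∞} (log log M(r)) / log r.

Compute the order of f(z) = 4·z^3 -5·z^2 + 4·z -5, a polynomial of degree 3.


|f(z)| ≤ Σ|c_k|·r^k = O(r^3) as r → ∞. Polynomial growth is O(e^{r^ε}) for every ε > 0 (since r^3/e^{r^ε} → 0), so ρ ≤ ε for all ε > 0, i.e. ρ = 0. Every nonconstant polynomial has order 0.
Therefore ρ = 0.

Order ρ = 0.


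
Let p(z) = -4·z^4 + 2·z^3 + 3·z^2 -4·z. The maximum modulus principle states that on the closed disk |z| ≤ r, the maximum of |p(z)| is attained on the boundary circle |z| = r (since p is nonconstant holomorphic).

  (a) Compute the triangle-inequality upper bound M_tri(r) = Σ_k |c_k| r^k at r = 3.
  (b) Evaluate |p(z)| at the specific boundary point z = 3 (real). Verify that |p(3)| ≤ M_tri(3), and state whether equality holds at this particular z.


Coefficients: c_0 = 0, c_1 = -4, c_2 = 3, c_3 = 2, c_4 = -4. Radius r = 3.
Part (a). Triangle bound: M_tri(r) = Σ_k |c_k| r^k
  = |0|·3^0 + |-4|·3^1 + |3|·3^2 + |2|·3^3 + |-4|·3^4
  = 0 + 12 + 27 + 54 + 324 = 417.
This bounds M(r) := max_{|z|=r} |p(z)| from above; equality holds iff all terms c_k z^k can be made to align in phase at a single z on |z|=r.
Part (b). At z = 3 (real, on the circle |z| = r):
  p(3) = (0)·3^0 + (-4)·3^1 + (3)·3^2 + (2)·3^3 + (-4)·3^4 = -255.
  |p(3)| = 255.
Check: |p(3)| = 255 ≤ 417 = M_tri(3). ✓ Equality does not hold at z = 3 (the coefficients have mixed signs, so the terms do not all align in phase there).

M_tri(3) = 417; |p(3)| = 255; equality at z=3: no.


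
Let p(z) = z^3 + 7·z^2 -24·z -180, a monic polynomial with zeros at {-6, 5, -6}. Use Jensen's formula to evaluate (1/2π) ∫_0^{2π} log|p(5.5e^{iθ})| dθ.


Zeros: -6, -6, 5; r = 5.5.
Inside |z| < r: 5. Outside (|z| ≥ r): -6, -6.
p(0) = -180, so log|p(0)| = log(180) = 5.1930.
Apply Jensen: I(r) = log|p(0)| + Σ_k log(r/|z_k|), summed over zeros inside |z| < r.
  log(r/|z_k|) for z_k = 5: log(5.5/5) = 0.0953
  Outside zeros (-6, -6) contribute nothing to the Jensen sum.
Sum over inside zeros: 0.0953.
I(r) = log|p(0)| + (inside sum) = 5.1930 + 0.0953 = 5.2883.
Note: since some zeros are outside |z| ≤ r, the simplified n·log(r) form does NOT apply — only the inside zeros contribute.

I(r) ≈ 5.2883.


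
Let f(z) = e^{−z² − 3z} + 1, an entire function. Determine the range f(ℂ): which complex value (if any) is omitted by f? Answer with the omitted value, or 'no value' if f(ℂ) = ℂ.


Little Picard bounds the complement of f(ℂ) to at most one point.
The exponent g(z) = −z² − 3z is a nonconstant polynomial, hence surjective onto ℂ. So e^{g(z)} takes every value in {e^w : w ∈ ℂ} = ℂ ∖ {0}. Adding 1 shifts the range to ℂ ∖ {1}. f omits exactly 1.

Omitted value: 1.


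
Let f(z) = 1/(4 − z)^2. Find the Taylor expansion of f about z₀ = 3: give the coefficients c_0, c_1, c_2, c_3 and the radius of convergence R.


Let w = z − z₀, so z = z₀ + w.
Then 4 − z = 4 − (z₀ + w) = (4 − z₀) − w = 1 − w.
f(z) = 1/(1 − w)^2 = (1/(1)^2) · (1 − w/(1))^{−2}.
By the binomial series (1−u)^{−2} = Σ_{n≥0} C(n+1, 1) u^n for |u|<1, with u = w/(1):
  c_n = C(n+1, 1) / (1)^(n+2).
  c_0 = 1/(1)^2 = 1.
  c_1 = 2/(1)^3 = 2.
  c_2 = 3/(1)^4 = 3.
  c_3 = 4/(1)^5 = 4.
The series is valid for |w/d| < 1, i.e. |z − z₀| < |d|.
Radius of convergence: R = |4 − z₀| = |1| = 1 (distance from z₀ to the singularity z = 4).

c_0 = 1, c_1 = 2, c_2 = 3, c_3 = 4; R = 1.


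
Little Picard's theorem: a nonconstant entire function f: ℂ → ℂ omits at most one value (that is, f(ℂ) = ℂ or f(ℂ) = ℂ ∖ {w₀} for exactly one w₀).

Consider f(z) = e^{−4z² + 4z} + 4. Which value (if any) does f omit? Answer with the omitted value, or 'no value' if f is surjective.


Little Picard bounds the complement of f(ℂ) to at most one point.
The exponent g(z) = −4z² + 4z is a nonconstant polynomial, hence surjective onto ℂ. So e^{g(z)} takes every value in {e^w : w ∈ ℂ} = ℂ ∖ {0}. Adding 4 shifts the range to ℂ ∖ {4}. f omits exactly 4.

Omitted value: 4.


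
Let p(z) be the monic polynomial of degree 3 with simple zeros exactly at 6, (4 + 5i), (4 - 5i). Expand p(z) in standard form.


The polynomial is p(z) = ∏_{α ∈ S} (z − α), where S = {6, (4 + 5i), (4 - 5i)}.
Expanding the product yields: p(z) = z^3 -14·z^2 + 89·z -246.
Note conjugate pairs combine to real quadratics: (z − (4+5i))(z − (4−5i)) = z² − 8z + 41.
The resulting polynomial has degree 3 and real coefficients as required.

p(z) = z^3 -14·z^2 + 89·z -246.


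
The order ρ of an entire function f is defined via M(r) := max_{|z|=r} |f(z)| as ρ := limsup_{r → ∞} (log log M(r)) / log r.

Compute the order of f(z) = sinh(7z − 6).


sinh(w) is a linear combination of e^{iw} and e^{−iw} (or e^w, e^{−w} in the hyperbolic case), so |sinh(w)| ≤ e^{|w|}. With w = 7z − 6, |w| ≤ 7|z| + 6 = 7r + 6 on |z| = r, giving M(r) ≤ e^{7r + 6}, so ρ ≤ 1. On a suitable ray (z = it for sin/cos; z = t for sinh/cosh, t real → ∞), |sinh(7z − 6)| grows like e^{7|t|}/2, so ρ ≥ 1. Hence ρ = 1.
Therefore ρ = 1.

Order ρ = 1.


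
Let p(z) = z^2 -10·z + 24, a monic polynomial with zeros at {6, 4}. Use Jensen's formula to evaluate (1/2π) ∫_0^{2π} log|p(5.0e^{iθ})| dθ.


Zeros: 4, 6; r = 5.0.
Inside |z| < r: 4. Outside (|z| ≥ r): 6.
p(0) = 24, so log|p(0)| = log(24) = 3.1781.
Apply Jensen: I(r) = log|p(0)| + Σ_k log(r/|z_k|), summed over zeros inside |z| < r.
  log(r/|z_k|) for z_k = 4: log(5.0/4) = 0.2231
  Outside zeros (6) contribute nothing to the Jensen sum.
Sum over inside zeros: 0.2231.
I(r) = log|p(0)| + (inside sum) = 3.1781 + 0.2231 = 3.4012.
Note: since some zeros are outside |z| ≤ r, the simplified n·log(r) form does NOT apply — only the inside zeros contribute.

I(r) ≈ 3.4012.


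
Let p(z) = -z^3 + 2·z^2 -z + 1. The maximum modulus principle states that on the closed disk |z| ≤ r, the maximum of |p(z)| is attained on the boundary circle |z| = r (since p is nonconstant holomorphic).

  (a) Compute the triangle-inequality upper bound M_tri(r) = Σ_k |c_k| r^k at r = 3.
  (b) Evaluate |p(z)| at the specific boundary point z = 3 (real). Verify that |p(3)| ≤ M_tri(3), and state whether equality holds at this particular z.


Coefficients: c_0 = 1, c_1 = -1, c_2 = 2, c_3 = -1. Radius r = 3.
Part (a). Triangle bound: M_tri(r) = Σ_k |c_k| r^k
  = |1|·3^0 + |-1|·3^1 + |2|·3^2 + |-1|·3^3
  = 1 + 3 + 18 + 27 = 49.
This bounds M(r) := max_{|z|=r} |p(z)| from above; equality holds iff all terms c_k z^k can be made to align in phase at a single z on |z|=r.
Part (b). At z = 3 (real, on the circle |z| = r):
  p(3) = (1)·3^0 + (-1)·3^1 + (2)·3^2 + (-1)·3^3 = -11.
  |p(3)| = 11.
Check: |p(3)| = 11 ≤ 49 = M_tri(3). ✓ Equality does not hold at z = 3 (the coefficients have mixed signs, so the terms do not all align in phase there).

M_tri(3) = 49; |p(3)| = 11; equality at z=3: no.


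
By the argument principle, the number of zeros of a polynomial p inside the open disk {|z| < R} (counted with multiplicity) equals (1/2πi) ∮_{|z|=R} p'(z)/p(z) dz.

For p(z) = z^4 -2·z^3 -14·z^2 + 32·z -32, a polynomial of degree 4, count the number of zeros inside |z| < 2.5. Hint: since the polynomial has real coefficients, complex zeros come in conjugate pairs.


The zeros of p are: 4, -4, (1 + 1i), (1 - 1i).
Their magnitudes are: 4, 4, 1.414, 1.414.
Zeros with |z| < R = 2.5: (1 + 1i), (1 - 1i).
Count = 2.
By the argument principle, (1/2πi) ∮_{|z|=R} p'(z)/p(z) dz equals exactly this count.

Number of zeros inside |z| < 2.5: 2.


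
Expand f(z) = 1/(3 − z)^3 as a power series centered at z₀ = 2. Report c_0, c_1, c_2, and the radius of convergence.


Let w = z − z₀, so z = z₀ + w.
Then 3 − z = 3 − (z₀ + w) = (3 − z₀) − w = 1 − w.
f(z) = 1/(1 − w)^3 = (1/(1)^3) · (1 − w/(1))^{−3}.
By the binomial series (1−u)^{−3} = Σ_{n≥0} C(n+2, 2) u^n for |u|<1, with u = w/(1):
  c_n = C(n+2, 2) / (1)^(n+3).
  c_0 = 1/(1)^3 = 1.
  c_1 = 3/(1)^4 = 3.
  c_2 = 6/(1)^5 = 6.
The series is valid for |w/d| < 1, i.e. |z − z₀| < |d|.
Radius of convergence: R = |3 − z₀| = |1| = 1 (distance from z₀ to the singularity z = 3).

c_0 = 1, c_1 = 3, c_2 = 6; R = 1.


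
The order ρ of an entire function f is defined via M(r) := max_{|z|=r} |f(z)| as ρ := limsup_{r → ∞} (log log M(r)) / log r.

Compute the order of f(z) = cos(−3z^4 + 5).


Write cos(w) = (e^{iw} ± e^{−iw})/(2 or 2i), so |cos(w)| ≤ e^{|w|}. With w = −3z^4 + 5, |w| ≤ 3r^4 + 5 on |z|=r, giving M(r) ≤ e^{3r^4 + 5} and ρ ≤ 4. For the lower bound, choose z on |z|=r with -3z^4 purely imaginary of modulus 3r^4; then |cos(−3z^4 + 5)| grows like e^{3r^4}/2, so ρ ≥ 4. Hence ρ = 4.
Therefore ρ = 4.

Order ρ = 4.


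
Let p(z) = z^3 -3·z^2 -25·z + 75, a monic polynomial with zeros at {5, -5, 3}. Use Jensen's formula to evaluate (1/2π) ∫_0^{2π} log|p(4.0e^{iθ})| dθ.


Zeros: -5, 3, 5; r = 4.0.
Inside |z| < r: 3. Outside (|z| ≥ r): -5, 5.
p(0) = 75, so log|p(0)| = log(75) = 4.3175.
Apply Jensen: I(r) = log|p(0)| + Σ_k log(r/|z_k|), summed over zeros inside |z| < r.
  log(r/|z_k|) for z_k = 3: log(4.0/3) = 0.2877
  Outside zeros (-5, 5) contribute nothing to the Jensen sum.
Sum over inside zeros: 0.2877.
I(r) = log|p(0)| + (inside sum) = 4.3175 + 0.2877 = 4.6052.
Note: since some zeros are outside |z| ≤ r, the simplified n·log(r) form does NOT apply — only the inside zeros contribute.

I(r) ≈ 4.6052.


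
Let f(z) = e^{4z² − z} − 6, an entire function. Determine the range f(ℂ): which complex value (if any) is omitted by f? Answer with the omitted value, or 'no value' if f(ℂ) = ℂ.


Little Picard bounds the complement of f(ℂ) to at most one point.
The exponent g(z) = 4z² − z is a nonconstant polynomial, hence surjective onto ℂ. So e^{g(z)} takes every value in {e^w : w ∈ ℂ} = ℂ ∖ {0}. Adding -6 shifts the range to ℂ ∖ {-6}. f omits exactly -6.

Omitted value: -6.


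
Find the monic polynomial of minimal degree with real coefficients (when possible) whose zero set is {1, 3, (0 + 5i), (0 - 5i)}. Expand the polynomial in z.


The polynomial is p(z) = ∏_{α ∈ S} (z − α), where S = {1, 3, (0 + 5i), (0 - 5i)}.
Expanding the product yields: p(z) = z^4 -4·z^3 + 28·z^2 -100·z + 75.
Note conjugate pairs combine to real quadratics: (z − (0+5i))(z − (0−5i)) = z² + 25.
The resulting polynomial has degree 4 and real coefficients as required.

p(z) = z^4 -4·z^3 + 28·z^2 -100·z + 75.


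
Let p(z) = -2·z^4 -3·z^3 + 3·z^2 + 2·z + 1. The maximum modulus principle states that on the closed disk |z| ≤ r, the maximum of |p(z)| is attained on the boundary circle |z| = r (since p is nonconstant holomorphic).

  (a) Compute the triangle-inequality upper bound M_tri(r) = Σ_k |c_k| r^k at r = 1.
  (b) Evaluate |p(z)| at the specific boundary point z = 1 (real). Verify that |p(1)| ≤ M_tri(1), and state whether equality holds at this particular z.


Coefficients: c_0 = 1, c_1 = 2, c_2 = 3, c_3 = -3, c_4 = -2. Radius r = 1.
Part (a). Triangle bound: M_tri(r) = Σ_k |c_k| r^k
  = |1|·1^0 + |2|·1^1 + |3|·1^2 + |-3|·1^3 + |-2|·1^4
  = 1 + 2 + 3 + 3 + 2 = 11.
This bounds M(r) := max_{|z|=r} |p(z)| from above; equality holds iff all terms c_k z^k can be made to align in phase at a single z on |z|=r.
Part (b). At z = 1 (real, on the circle |z| = r):
  p(1) = (1)·1^0 + (2)·1^1 + (3)·1^2 + (-3)·1^3 + (-2)·1^4 = 1.
  |p(1)| = 1.
Check: |p(1)| = 1 ≤ 11 = M_tri(1). ✓ Equality does not hold at z = 1 (the coefficients have mixed signs, so the terms do not all align in phase there).

M_tri(1) = 11; |p(1)| = 1; equality at z=1: no.


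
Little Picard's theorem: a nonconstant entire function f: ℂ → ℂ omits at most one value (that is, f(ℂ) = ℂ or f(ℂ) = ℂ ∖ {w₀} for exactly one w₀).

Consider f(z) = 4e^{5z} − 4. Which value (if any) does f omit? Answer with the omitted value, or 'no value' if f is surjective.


Little Picard bounds the complement of f(ℂ) to at most one point.
e^{5z} is never zero on ℂ, so 4·e^{5z} takes every value in ℂ ∖ {0}. Adding -4 shifts the range to ℂ ∖ {-4}. Thus f omits exactly the value -4.

Omitted value: -4.


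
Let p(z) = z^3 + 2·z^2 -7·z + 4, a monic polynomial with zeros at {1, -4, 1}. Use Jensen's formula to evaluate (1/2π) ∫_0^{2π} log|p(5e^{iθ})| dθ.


Zeros: -4, 1, 1; r = 5.
Inside |z| < r: -4, 1, 1. Outside (|z| ≥ r): ∅.
p(0) = 4, so log|p(0)| = log(4) = 1.3863.
Apply Jensen: I(r) = log|p(0)| + Σ_k log(r/|z_k|), summed over zeros inside |z| < r.
  log(r/|z_k|) for z_k = 1: log(5/1) = 1.6094
  log(r/|z_k|) for z_k = -4: log(5/4) = 0.2231
  log(r/|z_k|) for z_k = 1: log(5/1) = 1.6094
Sum over inside zeros: 3.4420.
I(r) = log|p(0)| + (inside sum) = 1.3863 + 3.4420 = 4.8283.
Closed form (all zeros inside, monic): I(r) = n·log(r) = 3·log(5) = 4.8283. ✓

I(r) ≈ 4.8283.


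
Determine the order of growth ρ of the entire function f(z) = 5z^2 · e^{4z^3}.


M(r) = max_{|z|=r} |5|·|z|^2·|e^{4z^3}| = 5·r^2 · e^{4r^3} (the factors attain their maxima compatibly on |z|=r). Then log M(r) = log 5 + 2·log r + 4r^3, dominated by the last term, so log log M(r) ~ 3·log r. The polynomial factor 5z^2 contributes only a log r term and does not affect the order. ρ = 3.
Therefore ρ = 3.

Order ρ = 3.


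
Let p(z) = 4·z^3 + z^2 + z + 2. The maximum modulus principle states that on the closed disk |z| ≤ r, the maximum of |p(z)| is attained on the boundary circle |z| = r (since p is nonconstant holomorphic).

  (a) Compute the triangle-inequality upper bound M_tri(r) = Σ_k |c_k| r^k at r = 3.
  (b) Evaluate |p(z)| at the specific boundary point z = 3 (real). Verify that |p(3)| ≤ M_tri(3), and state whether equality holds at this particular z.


Coefficients: c_0 = 2, c_1 = 1, c_2 = 1, c_3 = 4. Radius r = 3.
Part (a). Triangle bound: M_tri(r) = Σ_k |c_k| r^k
  = |2|·3^0 + |1|·3^1 + |1|·3^2 + |4|·3^3
  = 2 + 3 + 9 + 108 = 122.
This bounds M(r) := max_{|z|=r} |p(z)| from above; equality holds iff all terms c_k z^k can be made to align in phase at a single z on |z|=r.
Part (b). At z = 3 (real, on the circle |z| = r):
  p(3) = (2)·3^0 + (1)·3^1 + (1)·3^2 + (4)·3^3 = 122.
  |p(3)| = 122.
Since all nonzero coefficients share the same sign, |p(3)| = 122 = M_tri(3); the triangle bound is attained at z = 3, so in fact M(r) = 122.

M_tri(3) = 122; |p(3)| = 122; equality at z=3: yes.


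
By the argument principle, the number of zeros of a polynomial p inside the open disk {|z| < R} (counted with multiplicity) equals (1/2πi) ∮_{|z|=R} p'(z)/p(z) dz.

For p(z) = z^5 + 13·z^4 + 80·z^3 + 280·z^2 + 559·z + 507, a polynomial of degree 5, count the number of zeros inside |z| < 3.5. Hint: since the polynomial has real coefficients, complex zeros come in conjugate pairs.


The zeros of p are: (-3 + 2i), (-3 - 2i), -3, (-2 + 3i), (-2 - 3i).
Their magnitudes are: 3.606, 3.606, 3, 3.606, 3.606.
Zeros with |z| < R = 3.5: -3.
Count = 1.
By the argument principle, (1/2πi) ∮_{|z|=R} p'(z)/p(z) dz equals exactly this count.

Number of zeros inside |z| < 3.5: 1.


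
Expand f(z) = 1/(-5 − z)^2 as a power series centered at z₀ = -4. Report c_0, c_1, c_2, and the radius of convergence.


Let w = z − z₀, so z = z₀ + w.
Then -5 − z = -5 − (z₀ + w) = (-5 − z₀) − w = -1 − w.
f(z) = 1/(-1 − w)^2 = (1/(-1)^2) · (1 − w/(-1))^{−2}.
By the binomial series (1−u)^{−2} = Σ_{n≥0} C(n+1, 1) u^n for |u|<1, with u = w/(-1):
  c_n = C(n+1, 1) / (-1)^(n+2).
  c_0 = 1/(-1)^2 = 1.
  c_1 = 2/(-1)^3 = -2.
  c_2 = 3/(-1)^4 = 3.
The series is valid for |w/d| < 1, i.e. |z − z₀| < |d|.
Radius of convergence: R = |-5 − z₀| = |-1| = 1 (distance from z₀ to the singularity z = -5).

c_0 = 1, c_1 = -2, c_2 = 3; R = 1.


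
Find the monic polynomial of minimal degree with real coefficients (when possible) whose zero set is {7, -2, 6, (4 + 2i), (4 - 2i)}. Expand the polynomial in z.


The polynomial is p(z) = ∏_{α ∈ S} (z − α), where S = {7, -2, 6, (4 + 2i), (4 - 2i)}.
Expanding the product yields: p(z) = z^5 -19·z^4 + 124·z^3 -264·z^2 -352·z + 1680.
Note conjugate pairs combine to real quadratics: (z − (4+2i))(z − (4−2i)) = z² − 8z + 20.
The resulting polynomial has degree 5 and real coefficients as required.

p(z) = z^5 -19·z^4 + 124·z^3 -264·z^2 -352·z + 1680.


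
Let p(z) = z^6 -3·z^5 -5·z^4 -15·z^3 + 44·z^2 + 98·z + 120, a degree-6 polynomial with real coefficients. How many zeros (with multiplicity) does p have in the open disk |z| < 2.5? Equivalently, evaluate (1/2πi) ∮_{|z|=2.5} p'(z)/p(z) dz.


The zeros of p are: 3, 4, (-1 + 2i), (-1 - 2i), (-1 + 1i), (-1 - 1i).
Their magnitudes are: 3, 4, 2.236, 2.236, 1.414, 1.414.
Zeros with |z| < R = 2.5: (-1 + 2i), (-1 - 2i), (-1 + 1i), (-1 - 1i).
Count = 4.
By the argument principle, (1/2πi) ∮_{|z|=R} p'(z)/p(z) dz equals exactly this count.

Number of zeros inside |z| < 2.5: 4.


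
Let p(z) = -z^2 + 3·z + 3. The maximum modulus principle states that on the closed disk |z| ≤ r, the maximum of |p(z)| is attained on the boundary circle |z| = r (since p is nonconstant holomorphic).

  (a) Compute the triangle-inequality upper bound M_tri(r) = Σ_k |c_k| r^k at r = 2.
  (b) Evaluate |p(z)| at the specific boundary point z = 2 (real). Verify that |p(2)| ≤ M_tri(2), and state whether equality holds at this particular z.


Coefficients: c_0 = 3, c_1 = 3, c_2 = -1. Radius r = 2.
Part (a). Triangle bound: M_tri(r) = Σ_k |c_k| r^k
  = |3|·2^0 + |3|·2^1 + |-1|·2^2
  = 3 + 6 + 4 = 13.
This bounds M(r) := max_{|z|=r} |p(z)| from above; equality holds iff all terms c_k z^k can be made to align in phase at a single z on |z|=r.
Part (b). At z = 2 (real, on the circle |z| = r):
  p(2) = (3)·2^0 + (3)·2^1 + (-1)·2^2 = 5.
  |p(2)| = 5.
Check: |p(2)| = 5 ≤ 13 = M_tri(2). ✓ Equality does not hold at z = 2 (the coefficients have mixed signs, so the terms do not all align in phase there).

M_tri(2) = 13; |p(2)| = 5; equality at z=2: no.


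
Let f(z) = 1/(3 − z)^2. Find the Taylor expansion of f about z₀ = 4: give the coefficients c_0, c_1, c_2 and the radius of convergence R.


Let w = z − z₀, so z = z₀ + w.
Then 3 − z = 3 − (z₀ + w) = (3 − z₀) − w = -1 − w.
f(z) = 1/(-1 − w)^2 = (1/(-1)^2) · (1 − w/(-1))^{−2}.
By the binomial series (1−u)^{−2} = Σ_{n≥0} C(n+1, 1) u^n for |u|<1, with u = w/(-1):
  c_n = C(n+1, 1) / (-1)^(n+2).
  c_0 = 1/(-1)^2 = 1.
  c_1 = 2/(-1)^3 = -2.
  c_2 = 3/(-1)^4 = 3.
The series is valid for |w/d| < 1, i.e. |z − z₀| < |d|.
Radius of convergence: R = |3 − z₀| = |-1| = 1 (distance from z₀ to the singularity z = 3).

c_0 = 1, c_1 = -2, c_2 = 3; R = 1.


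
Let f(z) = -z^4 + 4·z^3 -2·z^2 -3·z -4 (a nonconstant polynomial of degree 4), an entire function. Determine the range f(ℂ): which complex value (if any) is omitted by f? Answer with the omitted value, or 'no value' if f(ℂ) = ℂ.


Little Picard bounds the complement of f(ℂ) to at most one point.
For every w ∈ ℂ, the equation p(z) − w = 0 is a nonconstant polynomial in z and hence has at least one root by the fundamental theorem of algebra. So p is surjective onto ℂ, omitting no value.

Omitted value: no value.
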